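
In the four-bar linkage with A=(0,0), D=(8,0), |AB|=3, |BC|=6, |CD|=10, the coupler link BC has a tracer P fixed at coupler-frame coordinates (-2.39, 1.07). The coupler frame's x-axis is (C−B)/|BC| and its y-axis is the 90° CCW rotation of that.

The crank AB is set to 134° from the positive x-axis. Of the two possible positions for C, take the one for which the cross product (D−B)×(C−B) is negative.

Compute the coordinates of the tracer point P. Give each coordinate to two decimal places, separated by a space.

-1.35 4.67

A=(0,0), D=(8.00,0)
B = A + 3.00·(cos134°, sin134°) = (-2.0840, 2.1580)
|BD| = 10.3123
circle(B,6.00) ∩ circle(D,10.00): a=2.0531, h=5.6378
  candidates: C₊=(1.1034,7.2414) cross=58.139; C₋=(-1.2562,-3.7846) cross=-58.139
  mode - wants cross < 0 → take C=(-1.2562,-3.7846) (cross=-58.139)
ex = (C−B)/|BC| = (0.1380,-0.9904); ey = (0.9904,0.1380)
P = B + -2.39·ex + 1.07·ey = (-1.3539,4.6728)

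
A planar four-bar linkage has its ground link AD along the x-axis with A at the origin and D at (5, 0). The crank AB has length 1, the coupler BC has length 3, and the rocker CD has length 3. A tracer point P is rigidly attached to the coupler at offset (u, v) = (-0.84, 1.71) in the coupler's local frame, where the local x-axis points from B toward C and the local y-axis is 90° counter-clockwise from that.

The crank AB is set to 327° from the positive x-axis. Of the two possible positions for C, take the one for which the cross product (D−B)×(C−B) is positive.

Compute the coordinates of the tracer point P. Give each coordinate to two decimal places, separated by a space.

-1.03 -0.19

A=(0,0), D=(5.00,0)
B = A + 1.00·(cos327°, sin327°) = (0.8387, -0.5446)
|BD| = 4.1968
circle(B,3.00) ∩ circle(D,3.00): a=2.0984, h=2.1440
  candidates: C₊=(2.6411,1.8535) cross=8.998; C₋=(3.1976,-2.3982) cross=-8.998
  mode + wants cross > 0 → take C=(2.6411,1.8535) (cross=8.998)
ex = (C−B)/|BC| = (0.6008,0.7994); ey = (-0.7994,0.6008)
P = B + -0.84·ex + 1.71·ey = (-1.0330,-0.1887)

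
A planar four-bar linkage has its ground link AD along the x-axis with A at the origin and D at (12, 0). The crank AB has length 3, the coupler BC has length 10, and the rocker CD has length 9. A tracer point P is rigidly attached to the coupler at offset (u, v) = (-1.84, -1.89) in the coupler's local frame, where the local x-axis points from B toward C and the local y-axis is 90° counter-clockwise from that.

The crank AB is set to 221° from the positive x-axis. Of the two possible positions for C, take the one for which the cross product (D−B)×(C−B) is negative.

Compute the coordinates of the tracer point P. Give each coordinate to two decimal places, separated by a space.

-4.81 -2.67

A=(0,0), D=(12.00,0)
B = A + 3.00·(cos221°, sin221°) = (-2.2641, -1.9682)
|BD| = 14.3993
circle(B,10.00) ∩ circle(D,9.00): a=7.8594, h=6.1830
  candidates: C₊=(4.6764,5.2311) cross=89.031; C₋=(6.3666,-7.0189) cross=-89.031
  mode - wants cross < 0 → take C=(6.3666,-7.0189) (cross=-89.031)
ex = (C−B)/|BC| = (0.8631,-0.5051); ey = (0.5051,0.8631)
P = B + -1.84·ex + -1.89·ey = (-4.8068,-2.6701)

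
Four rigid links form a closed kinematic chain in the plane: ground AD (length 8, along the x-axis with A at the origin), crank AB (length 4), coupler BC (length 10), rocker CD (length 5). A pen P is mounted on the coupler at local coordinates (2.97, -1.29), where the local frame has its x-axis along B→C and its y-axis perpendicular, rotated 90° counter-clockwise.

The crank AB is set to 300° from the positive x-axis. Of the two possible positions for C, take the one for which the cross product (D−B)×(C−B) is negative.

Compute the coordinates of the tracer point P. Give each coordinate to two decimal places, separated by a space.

5.03 -4.62

A=(0,0), D=(8.00,0)
B = A + 4.00·(cos300°, sin300°) = (2.0000, -3.4641)
|BD| = 6.9282
circle(B,10.00) ∩ circle(D,5.00): a=8.8768, h=4.6047
  candidates: C₊=(7.3852,4.9621) cross=31.902; C₋=(11.9898,-3.0135) cross=-31.902
  mode - wants cross < 0 → take C=(11.9898,-3.0135) (cross=-31.902)
ex = (C−B)/|BC| = (0.9990,0.0451); ey = (-0.0451,0.9990)
P = B + 2.97·ex + -1.29·ey = (5.0251,-4.6190)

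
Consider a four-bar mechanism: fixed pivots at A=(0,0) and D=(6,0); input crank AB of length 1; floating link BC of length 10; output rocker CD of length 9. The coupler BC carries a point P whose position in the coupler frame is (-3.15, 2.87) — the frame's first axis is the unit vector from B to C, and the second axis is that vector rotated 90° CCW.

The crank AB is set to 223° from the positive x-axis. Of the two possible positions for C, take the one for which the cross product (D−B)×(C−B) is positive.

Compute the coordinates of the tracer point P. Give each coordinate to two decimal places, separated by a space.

A=(0,0), D=(6.00,0)
B = A + 1.00·(cos223°, sin223°) = (-0.7314, -0.6820)
|BD| = 6.7658
circle(B,10.00) ∩ circle(D,9.00): a=4.7870, h=8.7798
  candidates: C₊=(3.1463,8.5356) cross=59.402; C₋=(4.9163,-8.9345) cross=-59.402
  mode + wants cross > 0 → take C=(3.1463,8.5356) (cross=59.402)
ex = (C−B)/|BC| = (0.3878,0.9218); ey = (-0.9218,0.3878)
P = B + -3.15·ex + 2.87·ey = (-4.5983,-2.4727)

-4.60 -2.47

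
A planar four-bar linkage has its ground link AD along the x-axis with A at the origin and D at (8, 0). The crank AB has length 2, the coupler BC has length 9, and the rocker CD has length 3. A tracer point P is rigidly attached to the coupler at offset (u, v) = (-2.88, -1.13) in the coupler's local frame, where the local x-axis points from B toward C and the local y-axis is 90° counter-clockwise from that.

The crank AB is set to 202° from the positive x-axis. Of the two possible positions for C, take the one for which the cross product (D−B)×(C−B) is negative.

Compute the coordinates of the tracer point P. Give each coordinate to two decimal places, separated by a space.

A=(0,0), D=(8.00,0)
B = A + 2.00·(cos202°, sin202°) = (-1.8544, -0.7492)
|BD| = 9.8828
circle(B,9.00) ∩ circle(D,3.00): a=8.5841, h=2.7043
  candidates: C₊=(6.5000,2.5981) cross=26.726; C₋=(6.9100,-2.7950) cross=-26.726
  mode - wants cross < 0 → take C=(6.9100,-2.7950) (cross=-26.726)
ex = (C−B)/|BC| = (0.9738,-0.2273); ey = (0.2273,0.9738)
P = B + -2.88·ex + -1.13·ey = (-4.9158,-1.1950)

-4.92 -1.19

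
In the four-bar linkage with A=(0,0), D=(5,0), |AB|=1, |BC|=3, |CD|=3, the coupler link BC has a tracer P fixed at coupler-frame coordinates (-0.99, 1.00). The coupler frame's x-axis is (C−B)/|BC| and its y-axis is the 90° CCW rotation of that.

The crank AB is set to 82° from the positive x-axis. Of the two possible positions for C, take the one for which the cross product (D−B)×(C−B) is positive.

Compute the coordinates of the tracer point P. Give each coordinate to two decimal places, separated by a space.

-1.16 1.53

A=(0,0), D=(5.00,0)
B = A + 1.00·(cos82°, sin82°) = (0.1392, 0.9903)
|BD| = 4.9607
circle(B,3.00) ∩ circle(D,3.00): a=2.4803, h=1.6876
  candidates: C₊=(2.9065,2.1487) cross=8.372; C₋=(2.2327,-1.1585) cross=-8.372
  mode + wants cross > 0 → take C=(2.9065,2.1487) (cross=8.372)
ex = (C−B)/|BC| = (0.9224,0.3862); ey = (-0.3862,0.9224)
P = B + -0.99·ex + 1.00·ey = (-1.1602,1.5304)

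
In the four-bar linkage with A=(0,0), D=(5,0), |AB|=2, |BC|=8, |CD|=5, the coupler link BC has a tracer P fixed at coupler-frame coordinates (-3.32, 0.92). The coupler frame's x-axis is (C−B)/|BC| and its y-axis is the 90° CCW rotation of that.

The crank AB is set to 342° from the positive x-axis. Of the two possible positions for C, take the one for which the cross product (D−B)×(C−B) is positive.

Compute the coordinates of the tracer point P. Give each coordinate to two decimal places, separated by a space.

A=(0,0), D=(5.00,0)
B = A + 2.00·(cos342°, sin342°) = (1.9021, -0.6180)
|BD| = 3.1589
circle(B,8.00) ∩ circle(D,5.00): a=7.7524, h=1.9748
  candidates: C₊=(9.1184,2.8353) cross=6.238; C₋=(9.8911,-1.0379) cross=-6.238
  mode + wants cross > 0 → take C=(9.1184,2.8353) (cross=6.238)
ex = (C−B)/|BC| = (0.9020,0.4317); ey = (-0.4317,0.9020)
P = B + -3.32·ex + 0.92·ey = (-1.4898,-1.2213)

-1.49 -1.22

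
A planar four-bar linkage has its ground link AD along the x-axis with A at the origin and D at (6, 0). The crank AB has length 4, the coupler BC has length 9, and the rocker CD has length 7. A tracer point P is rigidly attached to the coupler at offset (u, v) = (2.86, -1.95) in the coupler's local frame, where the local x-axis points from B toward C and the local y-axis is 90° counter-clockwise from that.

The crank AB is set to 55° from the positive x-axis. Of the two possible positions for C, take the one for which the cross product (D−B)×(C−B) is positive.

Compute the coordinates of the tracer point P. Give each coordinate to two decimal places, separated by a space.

A=(0,0), D=(6.00,0)
B = A + 4.00·(cos55°, sin55°) = (2.2943, 3.2766)
|BD| = 4.9465
circle(B,9.00) ∩ circle(D,7.00): a=5.7079, h=6.9585
  candidates: C₊=(11.1796,4.7086) cross=34.420; C₋=(1.9610,-5.7172) cross=-34.420
  mode + wants cross > 0 → take C=(11.1796,4.7086) (cross=34.420)
ex = (C−B)/|BC| = (0.9873,0.1591); ey = (-0.1591,0.9873)
P = B + 2.86·ex + -1.95·ey = (5.4281,1.8065)

5.43 1.81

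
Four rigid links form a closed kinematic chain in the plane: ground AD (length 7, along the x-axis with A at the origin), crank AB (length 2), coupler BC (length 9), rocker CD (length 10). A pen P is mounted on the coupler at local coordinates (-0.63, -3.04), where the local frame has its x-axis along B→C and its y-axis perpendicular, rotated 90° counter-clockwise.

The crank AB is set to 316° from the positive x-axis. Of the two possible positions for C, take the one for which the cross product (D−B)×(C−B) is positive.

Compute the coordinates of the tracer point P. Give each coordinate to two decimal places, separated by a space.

4.53 -1.68

A=(0,0), D=(7.00,0)
B = A + 2.00·(cos316°, sin316°) = (1.4387, -1.3893)
|BD| = 5.7322
circle(B,9.00) ∩ circle(D,10.00): a=1.2088, h=8.9185
  candidates: C₊=(0.4499,7.5562) cross=51.123; C₋=(4.7730,-9.7489) cross=-51.123
  mode + wants cross > 0 → take C=(0.4499,7.5562) (cross=51.123)
ex = (C−B)/|BC| = (-0.1099,0.9939); ey = (-0.9939,-0.1099)
P = B + -0.63·ex + -3.04·ey = (4.5295,-1.6815)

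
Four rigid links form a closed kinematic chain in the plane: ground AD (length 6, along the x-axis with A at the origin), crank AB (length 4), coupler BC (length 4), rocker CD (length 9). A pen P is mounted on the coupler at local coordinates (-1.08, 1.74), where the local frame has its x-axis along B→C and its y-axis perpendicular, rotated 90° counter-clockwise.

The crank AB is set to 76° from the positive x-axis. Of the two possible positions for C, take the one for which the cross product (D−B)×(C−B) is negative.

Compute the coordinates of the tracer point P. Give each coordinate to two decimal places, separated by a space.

2.65 2.71

A=(0,0), D=(6.00,0)
B = A + 4.00·(cos76°, sin76°) = (0.9677, 3.8812)
|BD| = 6.3551
circle(B,4.00) ∩ circle(D,9.00): a=-1.9364, h=3.5000
  candidates: C₊=(1.5719,7.8353) cross=22.243; C₋=(-2.7032,2.2923) cross=-22.243
  mode - wants cross < 0 → take C=(-2.7032,2.2923) (cross=-22.243)
ex = (C−B)/|BC| = (-0.9177,-0.3972); ey = (0.3972,-0.9177)
P = B + -1.08·ex + 1.74·ey = (2.6500,2.7134)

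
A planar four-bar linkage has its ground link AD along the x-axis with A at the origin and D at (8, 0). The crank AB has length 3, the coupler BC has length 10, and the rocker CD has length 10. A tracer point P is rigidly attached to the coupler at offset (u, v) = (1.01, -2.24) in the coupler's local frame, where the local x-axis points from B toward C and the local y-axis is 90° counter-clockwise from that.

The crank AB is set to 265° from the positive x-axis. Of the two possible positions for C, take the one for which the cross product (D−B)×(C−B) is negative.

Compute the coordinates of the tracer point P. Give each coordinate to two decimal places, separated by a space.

-1.09 -5.30

A=(0,0), D=(8.00,0)
B = A + 3.00·(cos265°, sin265°) = (-0.2615, -2.9886)
|BD| = 8.7854
circle(B,10.00) ∩ circle(D,10.00): a=4.3927, h=8.9835
  candidates: C₊=(0.8133,6.9535) cross=78.924; C₋=(6.9253,-9.9421) cross=-78.924
  mode - wants cross < 0 → take C=(6.9253,-9.9421) (cross=-78.924)
ex = (C−B)/|BC| = (0.7187,-0.6953); ey = (0.6953,0.7187)
P = B + 1.01·ex + -2.24·ey = (-1.0932,-5.3007)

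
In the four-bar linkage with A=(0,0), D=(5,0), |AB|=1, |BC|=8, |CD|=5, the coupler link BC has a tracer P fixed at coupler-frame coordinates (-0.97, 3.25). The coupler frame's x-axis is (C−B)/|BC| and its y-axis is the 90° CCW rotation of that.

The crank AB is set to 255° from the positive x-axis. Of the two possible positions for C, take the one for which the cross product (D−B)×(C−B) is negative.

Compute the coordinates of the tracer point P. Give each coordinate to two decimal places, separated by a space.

0.38 2.37

A=(0,0), D=(5.00,0)
B = A + 1.00·(cos255°, sin255°) = (-0.2588, -0.9659)
|BD| = 5.3468
circle(B,8.00) ∩ circle(D,5.00): a=6.3204, h=4.9043
  candidates: C₊=(5.0716,4.9995) cross=26.222; C₋=(6.8436,-4.6477) cross=-26.222
  mode - wants cross < 0 → take C=(6.8436,-4.6477) (cross=-26.222)
ex = (C−B)/|BC| = (0.8878,-0.4602); ey = (0.4602,0.8878)
P = B + -0.97·ex + 3.25·ey = (0.3757,2.3659)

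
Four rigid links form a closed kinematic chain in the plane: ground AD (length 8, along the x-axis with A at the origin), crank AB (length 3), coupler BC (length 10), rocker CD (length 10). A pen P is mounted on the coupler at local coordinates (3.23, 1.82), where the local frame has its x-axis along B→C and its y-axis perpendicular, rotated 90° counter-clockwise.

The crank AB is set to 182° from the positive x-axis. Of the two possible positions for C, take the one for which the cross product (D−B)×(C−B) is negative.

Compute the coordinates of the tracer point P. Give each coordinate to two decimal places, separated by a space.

0.31 -1.77

A=(0,0), D=(8.00,0)
B = A + 3.00·(cos182°, sin182°) = (-2.9982, -0.1047)
|BD| = 10.9987
circle(B,10.00) ∩ circle(D,10.00): a=5.4993, h=8.3521
  candidates: C₊=(2.4214,8.2994) cross=91.862; C₋=(2.5804,-8.4041) cross=-91.862
  mode - wants cross < 0 → take C=(2.5804,-8.4041) (cross=-91.862)
ex = (C−B)/|BC| = (0.5579,-0.8299); ey = (0.8299,0.5579)
P = B + 3.23·ex + 1.82·ey = (0.3142,-1.7701)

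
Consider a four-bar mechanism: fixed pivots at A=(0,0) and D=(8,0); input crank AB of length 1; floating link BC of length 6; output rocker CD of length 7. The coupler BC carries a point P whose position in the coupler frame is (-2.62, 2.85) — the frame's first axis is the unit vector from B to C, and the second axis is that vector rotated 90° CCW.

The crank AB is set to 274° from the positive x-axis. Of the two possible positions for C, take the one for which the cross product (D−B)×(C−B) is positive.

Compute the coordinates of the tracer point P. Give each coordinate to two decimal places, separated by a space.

A=(0,0), D=(8.00,0)
B = A + 1.00·(cos274°, sin274°) = (0.0698, -0.9976)
|BD| = 7.9927
circle(B,6.00) ∩ circle(D,7.00): a=3.1831, h=5.0860
  candidates: C₊=(2.5932,4.4460) cross=40.651; C₋=(3.8628,-5.6465) cross=-40.651
  mode + wants cross > 0 → take C=(2.5932,4.4460) (cross=40.651)
ex = (C−B)/|BC| = (0.4206,0.9073); ey = (-0.9073,0.4206)
P = B + -2.62·ex + 2.85·ey = (-3.6178,-2.1759)

-3.62 -2.18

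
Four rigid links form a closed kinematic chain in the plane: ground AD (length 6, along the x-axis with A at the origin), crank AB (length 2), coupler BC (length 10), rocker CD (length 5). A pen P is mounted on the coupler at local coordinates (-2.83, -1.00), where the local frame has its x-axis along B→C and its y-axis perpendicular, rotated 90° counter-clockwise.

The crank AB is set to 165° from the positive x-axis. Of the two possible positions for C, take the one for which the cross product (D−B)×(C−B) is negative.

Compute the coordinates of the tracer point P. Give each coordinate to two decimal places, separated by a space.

A=(0,0), D=(6.00,0)
B = A + 2.00·(cos165°, sin165°) = (-1.9319, 0.5176)
|BD| = 7.9487
circle(B,10.00) ∩ circle(D,5.00): a=8.6921, h=4.9444
  candidates: C₊=(7.0638,4.8855) cross=39.302; C₋=(6.4198,-4.9823) cross=-39.302
  mode - wants cross < 0 → take C=(6.4198,-4.9823) (cross=-39.302)
ex = (C−B)/|BC| = (0.8352,-0.5500); ey = (0.5500,0.8352)
P = B + -2.83·ex + -1.00·ey = (-4.8454,1.2390)

-4.85 1.24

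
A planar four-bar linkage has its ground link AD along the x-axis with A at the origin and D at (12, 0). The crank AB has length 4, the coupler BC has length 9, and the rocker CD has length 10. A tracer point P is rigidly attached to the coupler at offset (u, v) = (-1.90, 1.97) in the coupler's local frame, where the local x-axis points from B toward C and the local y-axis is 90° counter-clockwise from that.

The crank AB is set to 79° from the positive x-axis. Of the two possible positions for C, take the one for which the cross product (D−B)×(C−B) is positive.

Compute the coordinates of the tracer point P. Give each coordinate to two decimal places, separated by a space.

A=(0,0), D=(12.00,0)
B = A + 4.00·(cos79°, sin79°) = (0.7632, 3.9265)
|BD| = 11.9030
circle(B,9.00) ∩ circle(D,10.00): a=5.1534, h=7.3785
  candidates: C₊=(8.0622,9.1920) cross=87.827; C₋=(3.1942,-4.7390) cross=-87.827
  mode + wants cross > 0 → take C=(8.0622,9.1920) (cross=87.827)
ex = (C−B)/|BC| = (0.8110,0.5851); ey = (-0.5851,0.8110)
P = B + -1.90·ex + 1.97·ey = (-1.9302,4.4126)

-1.93 4.41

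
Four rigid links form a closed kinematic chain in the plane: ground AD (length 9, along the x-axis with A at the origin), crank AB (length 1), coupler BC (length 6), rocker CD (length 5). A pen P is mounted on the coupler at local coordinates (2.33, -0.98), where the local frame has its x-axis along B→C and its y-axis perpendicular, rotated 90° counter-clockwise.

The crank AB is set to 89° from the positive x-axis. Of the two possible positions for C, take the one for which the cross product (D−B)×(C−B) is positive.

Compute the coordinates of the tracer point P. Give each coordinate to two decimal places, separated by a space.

2.54 1.09

A=(0,0), D=(9.00,0)
B = A + 1.00·(cos89°, sin89°) = (0.0175, 0.9998)
|BD| = 9.0380
circle(B,6.00) ∩ circle(D,5.00): a=5.1276, h=3.1158
  candidates: C₊=(5.4582,3.5293) cross=28.161; C₋=(4.7688,-2.6641) cross=-28.161
  mode + wants cross > 0 → take C=(5.4582,3.5293) (cross=28.161)
ex = (C−B)/|BC| = (0.9068,0.4216); ey = (-0.4216,0.9068)
P = B + 2.33·ex + -0.98·ey = (2.5434,1.0935)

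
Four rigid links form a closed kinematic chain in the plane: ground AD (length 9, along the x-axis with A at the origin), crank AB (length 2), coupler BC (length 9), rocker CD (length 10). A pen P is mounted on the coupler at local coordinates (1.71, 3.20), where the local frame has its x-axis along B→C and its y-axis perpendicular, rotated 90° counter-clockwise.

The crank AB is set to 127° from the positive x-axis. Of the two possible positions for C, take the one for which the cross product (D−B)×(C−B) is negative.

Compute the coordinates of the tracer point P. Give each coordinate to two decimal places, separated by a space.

2.38 1.04

A=(0,0), D=(9.00,0)
B = A + 2.00·(cos127°, sin127°) = (-1.2036, 1.5973)
|BD| = 10.3279
circle(B,9.00) ∩ circle(D,10.00): a=4.2441, h=7.9365
  candidates: C₊=(4.2168,8.7819) cross=81.967; C₋=(1.7620,-6.9001) cross=-81.967
  mode - wants cross < 0 → take C=(1.7620,-6.9001) (cross=-81.967)
ex = (C−B)/|BC| = (0.3295,-0.9442); ey = (0.9442,0.3295)
P = B + 1.71·ex + 3.20·ey = (2.3811,1.0372)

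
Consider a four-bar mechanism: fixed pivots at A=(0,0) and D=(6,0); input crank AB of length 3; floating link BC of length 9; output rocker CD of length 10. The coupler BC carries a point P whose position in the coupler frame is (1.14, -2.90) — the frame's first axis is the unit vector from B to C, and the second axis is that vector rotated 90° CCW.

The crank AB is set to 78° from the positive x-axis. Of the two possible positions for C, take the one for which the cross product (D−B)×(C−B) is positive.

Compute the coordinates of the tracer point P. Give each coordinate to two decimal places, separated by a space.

3.61 2.03

A=(0,0), D=(6.00,0)
B = A + 3.00·(cos78°, sin78°) = (0.6237, 2.9344)
|BD| = 6.1250
circle(B,9.00) ∩ circle(D,10.00): a=1.5115, h=8.8722
  candidates: C₊=(6.2011,9.9980) cross=54.342; C₋=(-2.3002,-5.5774) cross=-54.342
  mode + wants cross > 0 → take C=(6.2011,9.9980) (cross=54.342)
ex = (C−B)/|BC| = (0.6197,0.7848); ey = (-0.7848,0.6197)
P = B + 1.14·ex + -2.90·ey = (3.6062,2.0320)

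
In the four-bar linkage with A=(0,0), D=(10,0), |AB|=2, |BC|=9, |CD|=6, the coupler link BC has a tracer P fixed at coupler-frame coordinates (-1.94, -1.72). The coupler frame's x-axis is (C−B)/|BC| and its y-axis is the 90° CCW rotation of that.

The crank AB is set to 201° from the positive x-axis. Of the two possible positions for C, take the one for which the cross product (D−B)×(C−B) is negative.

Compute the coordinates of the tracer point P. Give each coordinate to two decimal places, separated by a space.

A=(0,0), D=(10.00,0)
B = A + 2.00·(cos201°, sin201°) = (-1.8672, -0.7167)
|BD| = 11.8888
circle(B,9.00) ∩ circle(D,6.00): a=7.8369, h=4.4252
  candidates: C₊=(5.6887,4.1729) cross=52.610; C₋=(6.2223,-4.6614) cross=-52.610
  mode - wants cross < 0 → take C=(6.2223,-4.6614) (cross=-52.610)
ex = (C−B)/|BC| = (0.8988,-0.4383); ey = (0.4383,0.8988)
P = B + -1.94·ex + -1.72·ey = (-4.3648,-1.4124)

-4.36 -1.41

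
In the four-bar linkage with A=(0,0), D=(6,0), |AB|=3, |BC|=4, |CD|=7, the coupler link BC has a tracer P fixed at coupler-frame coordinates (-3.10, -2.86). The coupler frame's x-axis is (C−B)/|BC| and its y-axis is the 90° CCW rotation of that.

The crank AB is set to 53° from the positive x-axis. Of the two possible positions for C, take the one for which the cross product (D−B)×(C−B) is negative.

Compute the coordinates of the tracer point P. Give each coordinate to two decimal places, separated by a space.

A=(0,0), D=(6.00,0)
B = A + 3.00·(cos53°, sin53°) = (1.8054, 2.3959)
|BD| = 4.8306
circle(B,4.00) ∩ circle(D,7.00): a=-1.0004, h=3.8729
  candidates: C₊=(2.8576,6.2550) cross=18.708; C₋=(-0.9841,-0.4708) cross=-18.708
  mode - wants cross < 0 → take C=(-0.9841,-0.4708) (cross=-18.708)
ex = (C−B)/|BC| = (-0.6974,-0.7167); ey = (0.7167,-0.6974)
P = B + -3.10·ex + -2.86·ey = (1.9177,6.6122)

1.92 6.61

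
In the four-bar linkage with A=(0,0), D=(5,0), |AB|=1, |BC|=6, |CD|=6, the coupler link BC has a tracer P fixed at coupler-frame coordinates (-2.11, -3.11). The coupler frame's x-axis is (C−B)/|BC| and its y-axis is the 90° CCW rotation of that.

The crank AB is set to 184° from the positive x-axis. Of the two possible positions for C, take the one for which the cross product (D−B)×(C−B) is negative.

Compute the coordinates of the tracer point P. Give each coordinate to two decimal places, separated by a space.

-4.75 0.16

A=(0,0), D=(5.00,0)
B = A + 1.00·(cos184°, sin184°) = (-0.9976, -0.0698)
|BD| = 5.9980
circle(B,6.00) ∩ circle(D,6.00): a=2.9990, h=5.1967
  candidates: C₊=(1.9408,5.1615) cross=31.170; C₋=(2.0617,-5.2313) cross=-31.170
  mode - wants cross < 0 → take C=(2.0617,-5.2313) (cross=-31.170)
ex = (C−B)/|BC| = (0.5099,-0.8603); ey = (0.8603,0.5099)
P = B + -2.11·ex + -3.11·ey = (-4.7488,0.1597)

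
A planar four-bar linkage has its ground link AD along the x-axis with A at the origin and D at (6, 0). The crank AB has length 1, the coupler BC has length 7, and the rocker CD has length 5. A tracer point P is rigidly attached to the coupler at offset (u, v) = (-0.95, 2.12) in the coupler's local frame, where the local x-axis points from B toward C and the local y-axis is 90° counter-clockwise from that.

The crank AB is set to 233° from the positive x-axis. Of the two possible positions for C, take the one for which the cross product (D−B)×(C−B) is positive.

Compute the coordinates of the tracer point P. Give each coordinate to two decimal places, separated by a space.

-2.83 -0.15

A=(0,0), D=(6.00,0)
B = A + 1.00·(cos233°, sin233°) = (-0.6018, -0.7986)
|BD| = 6.6499
circle(B,7.00) ∩ circle(D,5.00): a=5.1295, h=4.7632
  candidates: C₊=(3.9185,4.5461) cross=31.675; C₋=(5.0626,-4.9113) cross=-31.675
  mode + wants cross > 0 → take C=(3.9185,4.5461) (cross=31.675)
ex = (C−B)/|BC| = (0.6458,0.7635); ey = (-0.7635,0.6458)
P = B + -0.95·ex + 2.12·ey = (-2.8340,-0.1550)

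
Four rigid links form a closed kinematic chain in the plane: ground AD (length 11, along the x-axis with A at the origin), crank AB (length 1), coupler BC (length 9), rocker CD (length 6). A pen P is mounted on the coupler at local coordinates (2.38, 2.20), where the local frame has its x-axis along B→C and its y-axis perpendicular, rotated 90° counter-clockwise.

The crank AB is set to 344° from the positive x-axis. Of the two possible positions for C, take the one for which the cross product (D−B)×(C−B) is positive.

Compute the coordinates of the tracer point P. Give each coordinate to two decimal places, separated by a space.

1.49 2.92

A=(0,0), D=(11.00,0)
B = A + 1.00·(cos344°, sin344°) = (0.9613, -0.2756)
|BD| = 10.0425
circle(B,9.00) ∩ circle(D,6.00): a=7.2617, h=5.3167
  candidates: C₊=(8.0743,5.2384) cross=53.393; C₋=(8.3662,-5.3910) cross=-53.393
  mode + wants cross > 0 → take C=(8.0743,5.2384) (cross=53.393)
ex = (C−B)/|BC| = (0.7903,0.6127); ey = (-0.6127,0.7903)
P = B + 2.38·ex + 2.20·ey = (1.4944,2.9213)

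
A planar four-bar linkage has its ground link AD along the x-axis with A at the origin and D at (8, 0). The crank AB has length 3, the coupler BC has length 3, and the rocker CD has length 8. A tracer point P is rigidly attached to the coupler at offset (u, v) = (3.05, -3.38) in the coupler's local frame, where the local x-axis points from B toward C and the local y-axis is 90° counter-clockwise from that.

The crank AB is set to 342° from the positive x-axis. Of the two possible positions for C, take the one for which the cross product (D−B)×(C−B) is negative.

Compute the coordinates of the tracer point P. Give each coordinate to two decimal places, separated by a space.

A=(0,0), D=(8.00,0)
B = A + 3.00·(cos342°, sin342°) = (2.8532, -0.9271)
|BD| = 5.2297
circle(B,3.00) ∩ circle(D,8.00): a=-2.6436, h=1.4181
  candidates: C₊=(-0.0000,-0.0000) cross=7.416; C₋=(0.5028,-2.7914) cross=-7.416
  mode - wants cross < 0 → take C=(0.5028,-2.7914) (cross=-7.416)
ex = (C−B)/|BC| = (-0.7835,-0.6214); ey = (0.6214,-0.7835)
P = B + 3.05·ex + -3.38·ey = (-1.6369,-0.1743)

-1.64 -0.17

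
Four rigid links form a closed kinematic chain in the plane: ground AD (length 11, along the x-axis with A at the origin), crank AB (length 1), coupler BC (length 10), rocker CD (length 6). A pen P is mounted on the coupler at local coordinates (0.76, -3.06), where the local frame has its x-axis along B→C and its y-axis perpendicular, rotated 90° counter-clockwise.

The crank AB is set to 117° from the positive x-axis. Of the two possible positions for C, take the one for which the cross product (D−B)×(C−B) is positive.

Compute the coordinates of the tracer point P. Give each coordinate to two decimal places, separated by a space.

1.61 -1.49

A=(0,0), D=(11.00,0)
B = A + 1.00·(cos117°, sin117°) = (-0.4540, 0.8910)
|BD| = 11.4886
circle(B,10.00) ∩ circle(D,6.00): a=8.5297, h=5.2197
  candidates: C₊=(8.4548,5.4334) cross=59.966; C₋=(7.6452,-4.9744) cross=-59.966
  mode + wants cross > 0 → take C=(8.4548,5.4334) (cross=59.966)
ex = (C−B)/|BC| = (0.8909,0.4542); ey = (-0.4542,0.8909)
P = B + 0.76·ex + -3.06·ey = (1.6131,-1.4899)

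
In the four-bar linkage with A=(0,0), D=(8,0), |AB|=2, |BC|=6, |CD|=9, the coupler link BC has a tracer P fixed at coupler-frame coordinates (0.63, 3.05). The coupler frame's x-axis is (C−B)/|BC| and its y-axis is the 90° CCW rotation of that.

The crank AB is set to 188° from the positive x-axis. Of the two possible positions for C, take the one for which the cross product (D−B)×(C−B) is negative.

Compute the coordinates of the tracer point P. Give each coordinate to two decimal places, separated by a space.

1.00 0.64

A=(0,0), D=(8.00,0)
B = A + 2.00·(cos188°, sin188°) = (-1.9805, -0.2783)
|BD| = 9.9844
circle(B,6.00) ∩ circle(D,9.00): a=2.7387, h=5.3385
  candidates: C₊=(0.6083,5.1344) cross=53.302; C₋=(0.9059,-5.5384) cross=-53.302
  mode - wants cross < 0 → take C=(0.9059,-5.5384) (cross=-53.302)
ex = (C−B)/|BC| = (0.4811,-0.8767); ey = (0.8767,0.4811)
P = B + 0.63·ex + 3.05·ey = (0.9964,0.6366)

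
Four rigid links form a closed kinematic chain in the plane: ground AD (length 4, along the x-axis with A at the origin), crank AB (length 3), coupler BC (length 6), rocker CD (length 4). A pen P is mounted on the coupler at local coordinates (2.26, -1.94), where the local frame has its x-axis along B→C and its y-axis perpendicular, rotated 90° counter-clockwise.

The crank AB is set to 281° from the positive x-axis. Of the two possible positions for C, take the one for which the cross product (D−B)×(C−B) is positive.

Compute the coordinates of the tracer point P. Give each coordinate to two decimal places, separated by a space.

A=(0,0), D=(4.00,0)
B = A + 3.00·(cos281°, sin281°) = (0.5724, -2.9449)
|BD| = 4.5189
circle(B,6.00) ∩ circle(D,4.00): a=4.4724, h=3.9997
  candidates: C₊=(1.3582,3.0034) cross=18.074; C₋=(6.5712,-3.0641) cross=-18.074
  mode + wants cross > 0 → take C=(1.3582,3.0034) (cross=18.074)
ex = (C−B)/|BC| = (0.1310,0.9914); ey = (-0.9914,0.1310)
P = B + 2.26·ex + -1.94·ey = (2.7917,-0.9584)

2.79 -0.96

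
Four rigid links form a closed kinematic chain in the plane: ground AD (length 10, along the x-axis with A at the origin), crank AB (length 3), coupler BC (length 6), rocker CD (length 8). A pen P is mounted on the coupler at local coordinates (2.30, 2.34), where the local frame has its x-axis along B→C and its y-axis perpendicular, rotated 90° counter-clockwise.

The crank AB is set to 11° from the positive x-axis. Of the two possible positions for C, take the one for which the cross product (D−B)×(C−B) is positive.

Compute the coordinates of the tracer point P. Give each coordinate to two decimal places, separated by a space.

A=(0,0), D=(10.00,0)
B = A + 3.00·(cos11°, sin11°) = (2.9449, 0.5724)
|BD| = 7.0783
circle(B,6.00) ∩ circle(D,8.00): a=1.5613, h=5.7933
  candidates: C₊=(4.9696,6.2205) cross=41.007; C₋=(4.0325,-5.3282) cross=-41.007
  mode + wants cross > 0 → take C=(4.9696,6.2205) (cross=41.007)
ex = (C−B)/|BC| = (0.3374,0.9413); ey = (-0.9413,0.3374)
P = B + 2.30·ex + 2.34·ey = (1.5183,3.5271)

1.52 3.53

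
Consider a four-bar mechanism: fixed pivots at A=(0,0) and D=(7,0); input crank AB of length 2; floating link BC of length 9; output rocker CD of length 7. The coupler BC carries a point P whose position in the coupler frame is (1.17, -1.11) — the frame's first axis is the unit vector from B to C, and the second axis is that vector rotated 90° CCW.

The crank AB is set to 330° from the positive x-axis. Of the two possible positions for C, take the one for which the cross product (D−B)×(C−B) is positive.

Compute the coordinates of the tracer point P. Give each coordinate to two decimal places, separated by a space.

A=(0,0), D=(7.00,0)
B = A + 2.00·(cos330°, sin330°) = (1.7321, -1.0000)
|BD| = 5.3620
circle(B,9.00) ∩ circle(D,7.00): a=5.6650, h=6.9934
  candidates: C₊=(5.9934,6.9272) cross=37.499; C₋=(8.6019,-6.8142) cross=-37.499
  mode + wants cross > 0 → take C=(5.9934,6.9272) (cross=37.499)
ex = (C−B)/|BC| = (0.4735,0.8808); ey = (-0.8808,0.4735)
P = B + 1.17·ex + -1.11·ey = (3.2637,-0.4950)

3.26 -0.50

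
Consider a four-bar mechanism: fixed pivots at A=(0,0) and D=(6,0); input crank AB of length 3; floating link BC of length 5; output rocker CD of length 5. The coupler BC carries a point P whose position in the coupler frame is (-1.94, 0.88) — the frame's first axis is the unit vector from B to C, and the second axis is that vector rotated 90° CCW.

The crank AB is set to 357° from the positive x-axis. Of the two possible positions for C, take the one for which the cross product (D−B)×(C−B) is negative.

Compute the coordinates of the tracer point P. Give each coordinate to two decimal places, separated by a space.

A=(0,0), D=(6.00,0)
B = A + 3.00·(cos357°, sin357°) = (2.9959, -0.1570)
|BD| = 3.0082
circle(B,5.00) ∩ circle(D,5.00): a=1.5041, h=4.7684
  candidates: C₊=(4.2491,4.6834) cross=14.344; C₋=(4.7468,-4.8404) cross=-14.344
  mode - wants cross < 0 → take C=(4.7468,-4.8404) (cross=-14.344)
ex = (C−B)/|BC| = (0.3502,-0.9367); ey = (0.9367,0.3502)
P = B + -1.94·ex + 0.88·ey = (3.1408,1.9683)

3.14 1.97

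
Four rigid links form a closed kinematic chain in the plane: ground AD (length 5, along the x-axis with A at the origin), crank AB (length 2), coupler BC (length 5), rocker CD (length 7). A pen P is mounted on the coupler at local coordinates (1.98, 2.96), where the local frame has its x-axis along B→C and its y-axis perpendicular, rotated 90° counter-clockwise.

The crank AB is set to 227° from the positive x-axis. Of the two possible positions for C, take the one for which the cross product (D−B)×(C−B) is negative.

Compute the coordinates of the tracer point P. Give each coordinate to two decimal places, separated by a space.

A=(0,0), D=(5.00,0)
B = A + 2.00·(cos227°, sin227°) = (-1.3640, -1.4627)
|BD| = 6.5299
circle(B,5.00) ∩ circle(D,7.00): a=1.4273, h=4.7920
  candidates: C₊=(-1.0464,3.5272) cross=31.291; C₋=(1.1004,-5.8132) cross=-31.291
  mode - wants cross < 0 → take C=(1.1004,-5.8132) (cross=-31.291)
ex = (C−B)/|BC| = (0.4929,-0.8701); ey = (0.8701,0.4929)
P = B + 1.98·ex + 2.96·ey = (2.1874,-1.7266)

2.19 -1.73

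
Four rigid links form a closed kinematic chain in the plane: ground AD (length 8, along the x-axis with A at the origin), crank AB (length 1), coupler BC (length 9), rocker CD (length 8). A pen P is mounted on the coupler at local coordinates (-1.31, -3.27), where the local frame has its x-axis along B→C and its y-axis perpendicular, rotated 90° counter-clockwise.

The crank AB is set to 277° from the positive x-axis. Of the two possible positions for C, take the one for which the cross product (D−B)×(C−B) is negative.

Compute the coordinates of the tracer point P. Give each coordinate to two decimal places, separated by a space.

-3.20 -2.16

A=(0,0), D=(8.00,0)
B = A + 1.00·(cos277°, sin277°) = (0.1219, -0.9925)
|BD| = 7.9404
circle(B,9.00) ∩ circle(D,8.00): a=5.0407, h=7.4560
  candidates: C₊=(4.1910,7.0350) cross=59.203; C₋=(6.0550,-7.7600) cross=-59.203
  mode - wants cross < 0 → take C=(6.0550,-7.7600) (cross=-59.203)
ex = (C−B)/|BC| = (0.6592,-0.7519); ey = (0.7519,0.6592)
P = B + -1.31·ex + -3.27·ey = (-3.2006,-2.1632)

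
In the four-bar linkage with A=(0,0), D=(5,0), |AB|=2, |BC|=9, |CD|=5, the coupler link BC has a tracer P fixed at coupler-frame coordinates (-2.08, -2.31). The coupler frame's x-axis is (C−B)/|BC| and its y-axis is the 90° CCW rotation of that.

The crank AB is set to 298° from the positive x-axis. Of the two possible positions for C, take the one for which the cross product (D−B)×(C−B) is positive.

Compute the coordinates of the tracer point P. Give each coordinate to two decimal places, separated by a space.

0.94 -4.87

A=(0,0), D=(5.00,0)
B = A + 2.00·(cos298°, sin298°) = (0.9389, -1.7659)
|BD| = 4.4284
circle(B,9.00) ∩ circle(D,5.00): a=8.5370, h=2.8494
  candidates: C₊=(7.6316,4.2514) cross=12.618; C₋=(9.9041,-0.9746) cross=-12.618
  mode + wants cross > 0 → take C=(7.6316,4.2514) (cross=12.618)
ex = (C−B)/|BC| = (0.7436,0.6686); ey = (-0.6686,0.7436)
P = B + -2.08·ex + -2.31·ey = (0.9366,-4.8744)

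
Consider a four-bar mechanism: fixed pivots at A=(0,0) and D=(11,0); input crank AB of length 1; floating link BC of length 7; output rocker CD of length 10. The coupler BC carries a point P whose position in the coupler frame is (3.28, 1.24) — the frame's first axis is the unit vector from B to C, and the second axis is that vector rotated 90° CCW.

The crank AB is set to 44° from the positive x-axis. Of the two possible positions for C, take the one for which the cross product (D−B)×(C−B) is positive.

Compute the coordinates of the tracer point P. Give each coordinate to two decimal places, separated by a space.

A=(0,0), D=(11.00,0)
B = A + 1.00·(cos44°, sin44°) = (0.7193, 0.6947)
|BD| = 10.3041
circle(B,7.00) ∩ circle(D,10.00): a=2.6773, h=6.4678
  candidates: C₊=(3.8266,6.9672) cross=66.645; C₋=(2.9545,-5.9389) cross=-66.645
  mode + wants cross > 0 → take C=(3.8266,6.9672) (cross=66.645)
ex = (C−B)/|BC| = (0.4439,0.8961); ey = (-0.8961,0.4439)
P = B + 3.28·ex + 1.24·ey = (1.0642,4.1842)

1.06 4.18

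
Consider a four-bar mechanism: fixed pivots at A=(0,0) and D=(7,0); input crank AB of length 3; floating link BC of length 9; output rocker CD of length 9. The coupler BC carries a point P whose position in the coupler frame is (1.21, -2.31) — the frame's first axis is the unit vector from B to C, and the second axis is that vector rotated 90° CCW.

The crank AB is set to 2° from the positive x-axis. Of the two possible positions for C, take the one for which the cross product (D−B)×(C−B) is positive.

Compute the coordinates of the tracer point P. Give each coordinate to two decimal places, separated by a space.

A=(0,0), D=(7.00,0)
B = A + 3.00·(cos2°, sin2°) = (2.9982, 0.1047)
|BD| = 4.0032
circle(B,9.00) ∩ circle(D,9.00): a=2.0016, h=8.7746
  candidates: C₊=(5.2286,8.8239) cross=35.126; C₋=(4.7696,-8.7192) cross=-35.126
  mode + wants cross > 0 → take C=(5.2286,8.8239) (cross=35.126)
ex = (C−B)/|BC| = (0.2478,0.9688); ey = (-0.9688,0.2478)
P = B + 1.21·ex + -2.31·ey = (5.5360,0.7045)

5.54 0.70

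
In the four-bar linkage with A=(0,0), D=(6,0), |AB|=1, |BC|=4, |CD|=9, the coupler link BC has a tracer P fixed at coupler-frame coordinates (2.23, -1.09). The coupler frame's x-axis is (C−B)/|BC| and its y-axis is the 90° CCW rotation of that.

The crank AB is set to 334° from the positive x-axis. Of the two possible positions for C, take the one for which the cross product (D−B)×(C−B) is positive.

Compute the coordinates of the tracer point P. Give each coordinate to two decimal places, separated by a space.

A=(0,0), D=(6.00,0)
B = A + 1.00·(cos334°, sin334°) = (0.8988, -0.4384)
|BD| = 5.1200
circle(B,4.00) ∩ circle(D,9.00): a=-3.7876, h=1.2860
  candidates: C₊=(-2.9850,0.5186) cross=6.584; C₋=(-2.7648,-2.0439) cross=-6.584
  mode + wants cross > 0 → take C=(-2.9850,0.5186) (cross=6.584)
ex = (C−B)/|BC| = (-0.9710,0.2392); ey = (-0.2392,-0.9710)
P = B + 2.23·ex + -1.09·ey = (-1.0057,1.1535)

-1.01 1.15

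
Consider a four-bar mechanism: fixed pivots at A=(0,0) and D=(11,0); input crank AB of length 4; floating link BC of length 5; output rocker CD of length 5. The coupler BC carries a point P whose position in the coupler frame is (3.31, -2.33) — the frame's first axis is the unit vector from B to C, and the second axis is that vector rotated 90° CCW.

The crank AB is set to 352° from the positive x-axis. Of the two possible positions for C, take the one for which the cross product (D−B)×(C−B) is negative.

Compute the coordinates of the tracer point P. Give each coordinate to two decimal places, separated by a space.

A=(0,0), D=(11.00,0)
B = A + 4.00·(cos352°, sin352°) = (3.9611, -0.5567)
|BD| = 7.0609
circle(B,5.00) ∩ circle(D,5.00): a=3.5305, h=3.5406
  candidates: C₊=(7.2014,3.2512) cross=25.000; C₋=(7.7597,-3.8079) cross=-25.000
  mode - wants cross < 0 → take C=(7.7597,-3.8079) (cross=-25.000)
ex = (C−B)/|BC| = (0.7597,-0.6502); ey = (0.6502,0.7597)
P = B + 3.31·ex + -2.33·ey = (4.9607,-4.4792)

4.96 -4.48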